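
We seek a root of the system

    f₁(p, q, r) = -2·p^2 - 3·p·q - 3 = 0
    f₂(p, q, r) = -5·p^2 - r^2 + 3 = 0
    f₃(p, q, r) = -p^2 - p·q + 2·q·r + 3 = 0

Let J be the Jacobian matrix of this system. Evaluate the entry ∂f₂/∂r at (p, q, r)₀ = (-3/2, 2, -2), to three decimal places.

∂f₂/∂r = -2·r.
At (-3/2, 2, -2) this is 4.000.

4.000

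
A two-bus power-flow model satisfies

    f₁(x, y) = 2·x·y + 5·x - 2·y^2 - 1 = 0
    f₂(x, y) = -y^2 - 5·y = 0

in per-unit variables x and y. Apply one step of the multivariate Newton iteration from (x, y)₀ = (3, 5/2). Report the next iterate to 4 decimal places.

At (3, 5/2): F = (16.5000, -18.7500).
Jacobian J = [[2·y + 5, 2·x - 4·y], [0, -2·y - 5]].
At the point, J = [[10.0000, -4.0000], [0.0000, -10.0000]] (det J = -100.0000).
Solving J·Δ = −F gives Δ = (-2.4000, -1.8750).
Then the next iterate is (x, y)₁ = (0.6000, 0.6250).

(0.6000, 0.6250)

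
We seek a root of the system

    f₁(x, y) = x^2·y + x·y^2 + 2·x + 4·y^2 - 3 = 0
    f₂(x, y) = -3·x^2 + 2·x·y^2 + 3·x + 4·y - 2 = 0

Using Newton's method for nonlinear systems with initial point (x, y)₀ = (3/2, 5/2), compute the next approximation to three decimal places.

(1.206, 1.311)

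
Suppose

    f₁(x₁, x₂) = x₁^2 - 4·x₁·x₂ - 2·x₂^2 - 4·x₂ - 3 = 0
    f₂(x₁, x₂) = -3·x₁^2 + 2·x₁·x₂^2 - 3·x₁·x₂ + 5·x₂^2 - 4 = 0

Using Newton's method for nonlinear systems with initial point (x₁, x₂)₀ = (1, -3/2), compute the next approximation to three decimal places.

At (1, -3/2): F = (5.500, 13.250).
Jacobian J = [[2·x₁ - 4·x₂, -4·x₁ - 4·x₂ - 4], [-6·x₁ + 2·x₂^2 - 3·x₂, 4·x₁·x₂ - 3·x₁ + 10·x₂]].
At the point, J = [[8.000, -2.000], [3.000, -24.000]] (det J = -186.000).
Solving J·Δ = −F gives Δ = (-0.567, 0.481).
Then the next iterate is (x₁, x₂)₁ = (0.433, -1.019).

(0.433, -1.019)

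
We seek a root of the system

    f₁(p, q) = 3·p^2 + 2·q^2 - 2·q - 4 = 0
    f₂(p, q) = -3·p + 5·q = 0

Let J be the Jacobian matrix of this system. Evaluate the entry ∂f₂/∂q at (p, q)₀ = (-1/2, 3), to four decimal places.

5.0000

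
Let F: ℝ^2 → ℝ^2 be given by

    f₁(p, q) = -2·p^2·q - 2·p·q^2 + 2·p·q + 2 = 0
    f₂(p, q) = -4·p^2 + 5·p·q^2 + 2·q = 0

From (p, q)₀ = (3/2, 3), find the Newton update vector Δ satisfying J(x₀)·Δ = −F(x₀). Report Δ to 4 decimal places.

At (3/2, 3): F = (-29.5000, 64.5000).
Jacobian J = [[-4·p·q - 2·q^2 + 2·q, -2·p^2 - 4·p·q + 2·p], [-8·p + 5·q^2, 10·p·q + 2]].
At the point, J = [[-30.0000, -19.5000], [33.0000, 47.0000]] (det J = -766.5000).
Solving J·Δ = −F gives Δ = (-0.1680, -1.2544).

(-0.1680, -1.2544)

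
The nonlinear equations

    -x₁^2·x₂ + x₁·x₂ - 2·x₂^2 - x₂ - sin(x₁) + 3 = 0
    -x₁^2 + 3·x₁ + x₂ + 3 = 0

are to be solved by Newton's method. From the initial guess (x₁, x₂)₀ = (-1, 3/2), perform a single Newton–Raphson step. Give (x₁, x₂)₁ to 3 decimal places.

At (-1, 3/2): F = (-5.15853, 0.500).
Jacobian J = [[-2·x₁·x₂ + x₂ - cos(x₁), -x₁^2 + x₁ - 4·x₂ - 1], [-2·x₁ + 3, 1]].
At the point, J = [[3.95970, -9.000], [5.000, 1.000]] (det J = 48.95970).
Solving J·Δ = −F gives Δ = (0.013, -0.567).
Then the next iterate is (x₁, x₂)₁ = (-0.987, 0.933).

(-0.987, 0.933)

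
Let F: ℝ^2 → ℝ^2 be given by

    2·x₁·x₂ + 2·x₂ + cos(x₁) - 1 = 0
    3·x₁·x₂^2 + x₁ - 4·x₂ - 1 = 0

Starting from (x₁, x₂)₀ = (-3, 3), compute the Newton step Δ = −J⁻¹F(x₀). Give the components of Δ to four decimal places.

(1.7340, -0.8353)

At (-3, 3): F = (-13.989992, -97.0000).
Jacobian J = [[2·x₂ - sin(x₁), 2·x₁ + 2], [3·x₂^2 + 1, 6·x₁·x₂ - 4]].
At the point, J = [[6.141120, -4.0000], [28.0000, -58.0000]] (det J = -244.184960).
Solving J·Δ = −F gives Δ = (1.7340, -0.8353).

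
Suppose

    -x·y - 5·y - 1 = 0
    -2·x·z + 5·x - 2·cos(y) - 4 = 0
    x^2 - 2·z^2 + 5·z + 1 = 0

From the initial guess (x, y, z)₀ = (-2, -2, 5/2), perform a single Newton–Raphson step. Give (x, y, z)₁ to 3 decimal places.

At (-2, -2, 5/2): F = (5.000, -3.16771, 5.000).
Jacobian J = [[-y, -x - 5, 0], [-2·z + 5, 2·sin(y), -2·x], [2·x, 0, -4·z + 5]].
At the point, J = [[2.000, -3.000, 0.000], [0.000, -1.81859, 4.000], [-4.000, 0.000, -5.000]] (det J = 66.18595).
Solving J·Δ = −F gives Δ = (-0.498, 1.334, 1.399).
Then the next iterate is (x, y, z)₁ = (-2.498, -0.666, 3.899).

(-2.498, -0.666, 3.899)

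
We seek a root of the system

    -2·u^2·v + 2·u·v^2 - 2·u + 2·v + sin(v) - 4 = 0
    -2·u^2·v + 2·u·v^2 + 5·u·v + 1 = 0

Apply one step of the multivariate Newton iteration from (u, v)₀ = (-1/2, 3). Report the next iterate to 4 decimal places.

At (-1/2, 3): F = (-7.358880, -17.0000).
Jacobian J = [[-4·u·v + 2·v^2 - 2, -2·u^2 + 4·u·v + cos(v) + 2], [-4·u·v + 2·v^2 + 5·v, -2·u^2 + 4·u·v + 5·u]].
At the point, J = [[22.0000, -5.489992], [39.0000, -9.0000]] (det J = 16.109707).
Solving J·Δ = −F gives Δ = (1.6822, 5.4007).
Then the next iterate is (u, v)₁ = (1.1822, 8.4007).

(1.1822, 8.4007)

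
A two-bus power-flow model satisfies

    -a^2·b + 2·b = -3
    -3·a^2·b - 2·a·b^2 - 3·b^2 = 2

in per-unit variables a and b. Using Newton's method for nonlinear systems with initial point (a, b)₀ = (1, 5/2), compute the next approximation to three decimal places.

At (1, 5/2): F = (5.500, -40.750).
Jacobian J = [[-2·a·b, -a^2 + 2], [-6·a·b - 2·b^2, -3·a^2 - 4·a·b - 6·b]].
At the point, J = [[-5.000, 1.000], [-27.500, -28.000]] (det J = 167.500).
Solving J·Δ = −F gives Δ = (0.676, -2.119).
Then the next iterate is (a, b)₁ = (1.676, 0.381).

(1.676, 0.381)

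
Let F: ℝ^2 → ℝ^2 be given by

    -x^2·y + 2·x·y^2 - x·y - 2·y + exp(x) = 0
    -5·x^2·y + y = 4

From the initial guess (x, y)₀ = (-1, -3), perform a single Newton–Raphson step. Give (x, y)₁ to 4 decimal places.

At (-1, -3): F = (-11.632121, 8.0000).
Jacobian J = [[-2·x·y + 2·y^2 - y + exp(x), -x^2 + 4·x·y - x - 2], [-10·x·y, -5·x^2 + 1]].
At the point, J = [[15.367879, 10.0000], [-30.0000, -4.0000]] (det J = 238.528482).
Solving J·Δ = −F gives Δ = (0.1403, 0.9476).
Then the next iterate is (x, y)₁ = (-0.8597, -2.0524).

(-0.8597, -2.0524)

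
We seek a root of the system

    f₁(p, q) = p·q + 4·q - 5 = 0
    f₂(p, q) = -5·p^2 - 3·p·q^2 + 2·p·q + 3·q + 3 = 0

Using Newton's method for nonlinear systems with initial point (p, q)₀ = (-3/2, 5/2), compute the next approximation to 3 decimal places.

(-1.094, 1.594)

At (-3/2, 5/2): F = (1.250, 19.875).
Jacobian J = [[q, p + 4], [-10·p - 3·q^2 + 2·q, -6·p·q + 2·p + 3]].
At the point, J = [[2.500, 2.500], [1.250, 22.500]] (det J = 53.125).
Solving J·Δ = −F gives Δ = (0.406, -0.906).
Then the next iterate is (p, q)₁ = (-1.094, 1.594).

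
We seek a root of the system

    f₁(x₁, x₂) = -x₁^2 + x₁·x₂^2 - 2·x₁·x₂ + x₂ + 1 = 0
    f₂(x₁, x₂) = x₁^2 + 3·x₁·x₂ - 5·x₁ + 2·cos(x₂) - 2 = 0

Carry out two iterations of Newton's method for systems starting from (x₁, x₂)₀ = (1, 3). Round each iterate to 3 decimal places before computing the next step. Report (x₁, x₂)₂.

(1.433, 1.727)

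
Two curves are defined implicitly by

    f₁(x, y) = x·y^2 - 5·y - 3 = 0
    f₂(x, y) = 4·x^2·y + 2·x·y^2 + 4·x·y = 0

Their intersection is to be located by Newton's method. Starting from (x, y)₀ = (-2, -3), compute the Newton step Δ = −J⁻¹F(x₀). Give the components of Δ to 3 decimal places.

At (-2, -3): F = (-6.000, -60.000).
Jacobian J = [[y^2, 2·x·y - 5], [8·x·y + 2·y^2 + 4·y, 4·x^2 + 4·x·y + 4·x]].
At the point, J = [[9.000, 7.000], [54.000, 32.000]] (det J = -90.000).
Solving J·Δ = −F gives Δ = (2.533, -2.400).

(2.533, -2.400)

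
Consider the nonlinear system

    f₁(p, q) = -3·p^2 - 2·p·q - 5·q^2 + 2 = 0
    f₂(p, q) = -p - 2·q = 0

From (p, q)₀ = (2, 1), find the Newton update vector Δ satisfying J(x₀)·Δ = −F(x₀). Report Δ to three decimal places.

(1.286, -2.643)

At (2, 1): F = (-19.000, -4.000).
Jacobian J = [[-6·p - 2·q, -2·p - 10·q], [-1, -2]].
At the point, J = [[-14.000, -14.000], [-1.000, -2.000]] (det J = 14.000).
Solving J·Δ = −F gives Δ = (1.286, -2.643).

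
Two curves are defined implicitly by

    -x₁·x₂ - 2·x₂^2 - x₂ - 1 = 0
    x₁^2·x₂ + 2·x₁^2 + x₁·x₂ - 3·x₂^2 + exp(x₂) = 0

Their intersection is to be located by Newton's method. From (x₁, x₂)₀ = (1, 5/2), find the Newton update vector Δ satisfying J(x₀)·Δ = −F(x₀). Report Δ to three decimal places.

(-0.145, -1.511)

At (1, 5/2): F = (-18.500, 0.43249).
Jacobian J = [[-x₂, -x₁ - 4·x₂ - 1], [2·x₁·x₂ + 4·x₁ + x₂, x₁^2 + x₁ - 6·x₂ + exp(x₂)]].
At the point, J = [[-2.500, -12.000], [11.500, -0.81751]] (det J = 140.04377).
Solving J·Δ = −F gives Δ = (-0.145, -1.511).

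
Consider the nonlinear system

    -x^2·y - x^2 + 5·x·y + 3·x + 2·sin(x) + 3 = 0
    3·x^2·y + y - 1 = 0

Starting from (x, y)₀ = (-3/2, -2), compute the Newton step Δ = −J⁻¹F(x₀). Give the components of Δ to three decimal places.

(0.548, 0.857)

At (-3/2, -2): F = (13.75501, -16.500).
Jacobian J = [[-2·x·y - 2·x + 5·y + 2·cos(x) + 3, -x^2 + 5·x], [6·x·y, 3·x^2 + 1]].
At the point, J = [[-9.85853, -9.750], [18.000, 7.750]] (det J = 99.09643).
Solving J·Δ = −F gives Δ = (0.548, 0.857).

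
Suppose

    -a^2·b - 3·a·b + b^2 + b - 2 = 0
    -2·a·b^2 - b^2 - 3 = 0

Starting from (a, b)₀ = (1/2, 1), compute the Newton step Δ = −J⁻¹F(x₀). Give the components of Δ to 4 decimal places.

(-0.7162, -0.8919)

At (1/2, 1): F = (-1.7500, -5.0000).
Jacobian J = [[-2·a·b - 3·b, -a^2 - 3·a + 2·b + 1], [-2·b^2, -4·a·b - 2·b]].
At the point, J = [[-4.0000, 1.2500], [-2.0000, -4.0000]] (det J = 18.5000).
Solving J·Δ = −F gives Δ = (-0.7162, -0.8919).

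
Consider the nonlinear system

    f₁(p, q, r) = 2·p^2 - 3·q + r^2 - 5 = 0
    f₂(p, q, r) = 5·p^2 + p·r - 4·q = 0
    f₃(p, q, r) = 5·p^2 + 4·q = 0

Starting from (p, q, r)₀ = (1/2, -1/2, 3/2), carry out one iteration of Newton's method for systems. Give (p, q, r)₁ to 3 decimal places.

At (1/2, -1/2, 3/2): F = (-0.750, 4.000, -0.750).
Jacobian J = [[4·p, -3, 2·r], [10·p + r, -4, p], [10·p, 4, 0]].
At the point, J = [[2.000, -3.000, 3.000], [6.500, -4.000, 0.500], [5.000, 4.000, 0.000]] (det J = 126.500).
Solving J·Δ = −F gives Δ = (-0.329, 0.599, 1.068).
Then the next iterate is (p, q, r)₁ = (0.171, 0.099, 2.568).

(0.171, 0.099, 2.568)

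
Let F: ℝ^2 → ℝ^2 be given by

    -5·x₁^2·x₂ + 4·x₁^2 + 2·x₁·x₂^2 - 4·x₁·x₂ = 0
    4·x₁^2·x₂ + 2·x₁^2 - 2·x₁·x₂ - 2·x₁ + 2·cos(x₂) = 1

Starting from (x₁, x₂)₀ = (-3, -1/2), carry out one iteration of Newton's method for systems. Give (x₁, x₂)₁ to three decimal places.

At (-3, -1/2): F = (51.000, 3.75517).
Jacobian J = [[-10·x₁·x₂ + 8·x₁ + 2·x₂^2 - 4·x₂, -5·x₁^2 + 4·x₁·x₂ - 4·x₁], [8·x₁·x₂ + 4·x₁ - 2·x₂ - 2, 4·x₁^2 - 2·x₁ - 2·sin(x₂)]].
At the point, J = [[-36.500, -27.000], [-1.000, 42.95885]] (det J = -1594.99806).
Solving J·Δ = −F gives Δ = (1.437, -0.054).
Then the next iterate is (x₁, x₂)₁ = (-1.563, -0.554).

(-1.563, -0.554)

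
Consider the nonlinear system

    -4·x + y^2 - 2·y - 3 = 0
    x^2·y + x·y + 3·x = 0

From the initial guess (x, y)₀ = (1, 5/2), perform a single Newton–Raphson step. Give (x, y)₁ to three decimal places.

(0.101, 3.218)

At (1, 5/2): F = (-5.750, 8.000).
Jacobian J = [[-4, 2·y - 2], [2·x·y + y + 3, x^2 + x]].
At the point, J = [[-4.000, 3.000], [10.500, 2.000]] (det J = -39.500).
Solving J·Δ = −F gives Δ = (-0.899, 0.718).
Then the next iterate is (x, y)₁ = (0.101, 3.218).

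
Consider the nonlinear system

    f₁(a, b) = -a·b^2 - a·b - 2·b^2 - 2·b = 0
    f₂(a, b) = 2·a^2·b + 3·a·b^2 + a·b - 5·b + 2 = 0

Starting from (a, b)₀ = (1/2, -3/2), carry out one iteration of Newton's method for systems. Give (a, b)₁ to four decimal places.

At (1/2, -3/2): F = (-1.8750, 11.3750).
Jacobian J = [[-b^2 - b, -2·a·b - a - 4·b - 2], [4·a·b + 3·b^2 + b, 2·a^2 + 6·a·b + a - 5]].
At the point, J = [[-0.7500, 5.0000], [2.2500, -8.5000]] (det J = -4.8750).
Solving J·Δ = −F gives Δ = (-8.3974, -0.8846).
Then the next iterate is (a, b)₁ = (-7.8974, -2.3846).

(-7.8974, -2.3846)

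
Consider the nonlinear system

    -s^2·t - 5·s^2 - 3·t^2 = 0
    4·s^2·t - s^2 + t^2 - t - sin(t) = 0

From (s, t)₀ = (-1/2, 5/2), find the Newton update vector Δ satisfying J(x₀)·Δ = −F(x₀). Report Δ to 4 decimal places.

At (-1/2, 5/2): F = (-20.6250, 5.401528).
Jacobian J = [[-2·s·t - 10·s, -s^2 - 6·t], [8·s·t - 2·s, 4·s^2 + 2·t - cos(t) - 1]].
At the point, J = [[7.5000, -15.2500], [-9.0000, 5.801144]] (det J = -93.741423).
Solving J·Δ = −F gives Δ = (-0.3976, -1.5480).

(-0.3976, -1.5480)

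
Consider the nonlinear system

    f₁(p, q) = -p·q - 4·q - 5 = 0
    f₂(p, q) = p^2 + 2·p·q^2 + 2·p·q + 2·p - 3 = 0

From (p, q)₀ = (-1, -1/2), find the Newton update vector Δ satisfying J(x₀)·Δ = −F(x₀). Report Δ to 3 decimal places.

(-7.000, -2.333)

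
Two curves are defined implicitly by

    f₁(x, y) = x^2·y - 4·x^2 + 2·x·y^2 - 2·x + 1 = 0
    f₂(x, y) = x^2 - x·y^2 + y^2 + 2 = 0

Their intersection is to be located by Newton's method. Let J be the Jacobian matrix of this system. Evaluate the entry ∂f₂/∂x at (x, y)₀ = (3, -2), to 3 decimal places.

2.000

∂f₂/∂x = 2·x - y^2.
At (3, -2) this is 2.000.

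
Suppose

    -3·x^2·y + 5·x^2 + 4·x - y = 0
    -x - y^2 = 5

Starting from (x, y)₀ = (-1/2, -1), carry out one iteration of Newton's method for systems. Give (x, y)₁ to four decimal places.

(-1.2821, 1.3590)

At (-1/2, -1): F = (1.0000, -5.5000).
Jacobian J = [[-6·x·y + 10·x + 4, -3·x^2 - 1], [-1, -2·y]].
At the point, J = [[-4.0000, -1.7500], [-1.0000, 2.0000]] (det J = -9.7500).
Solving J·Δ = −F gives Δ = (-0.7821, 2.3590).
Then the next iterate is (x, y)₁ = (-1.2821, 1.3590).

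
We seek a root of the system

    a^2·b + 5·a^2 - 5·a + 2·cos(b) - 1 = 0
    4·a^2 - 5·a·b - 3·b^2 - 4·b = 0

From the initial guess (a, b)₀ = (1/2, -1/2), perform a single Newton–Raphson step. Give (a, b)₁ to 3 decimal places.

(0.162, -0.127)

At (1/2, -1/2): F = (-0.61983, 3.500).
Jacobian J = [[2·a·b + 10·a - 5, a^2 - 2·sin(b)], [8·a - 5·b, -5·a - 6·b - 4]].
At the point, J = [[-0.500, 1.20885], [6.500, -3.500]] (det J = -6.10753).
Solving J·Δ = −F gives Δ = (-0.338, 0.373).
Then the next iterate is (a, b)₁ = (0.162, -0.127).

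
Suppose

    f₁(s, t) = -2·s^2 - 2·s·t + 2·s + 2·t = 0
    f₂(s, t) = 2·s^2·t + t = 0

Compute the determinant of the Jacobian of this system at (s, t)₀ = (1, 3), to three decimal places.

-24.000

J = [[-4·s - 2·t + 2, -2·s + 2], [4·s·t, 2·s^2 + 1]].
At the point, J = [[-8.000, 0.000], [12.000, 3.000]].
det J = -24.000.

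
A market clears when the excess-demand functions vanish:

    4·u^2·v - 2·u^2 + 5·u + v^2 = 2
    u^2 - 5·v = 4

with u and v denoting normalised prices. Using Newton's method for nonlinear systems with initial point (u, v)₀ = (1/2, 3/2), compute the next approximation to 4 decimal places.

(1.0357, -0.6429)

At (1/2, 3/2): F = (3.7500, -11.2500).
Jacobian J = [[8·u·v - 4·u + 5, 4·u^2 + 2·v], [2·u, -5]].
At the point, J = [[9.0000, 4.0000], [1.0000, -5.0000]] (det J = -49.0000).
Solving J·Δ = −F gives Δ = (0.5357, -2.1429).
Then the next iterate is (u, v)₁ = (1.0357, -0.6429).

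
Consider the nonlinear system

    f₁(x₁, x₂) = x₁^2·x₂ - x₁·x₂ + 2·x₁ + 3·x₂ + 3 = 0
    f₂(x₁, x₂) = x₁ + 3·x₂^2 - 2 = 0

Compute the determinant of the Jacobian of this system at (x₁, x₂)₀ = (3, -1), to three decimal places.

J = [[2·x₁·x₂ - x₂ + 2, x₁^2 - x₁ + 3], [1, 6·x₂]].
At the point, J = [[-3.000, 9.000], [1.000, -6.000]].
det J = 9.000.

9.000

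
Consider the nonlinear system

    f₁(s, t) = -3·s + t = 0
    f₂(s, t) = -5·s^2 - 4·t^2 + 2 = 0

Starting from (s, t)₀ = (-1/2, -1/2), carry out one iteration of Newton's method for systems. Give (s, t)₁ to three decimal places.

(-0.250, -0.750)

At (-1/2, -1/2): F = (1.000, -0.250).
Jacobian J = [[-3, 1], [-10·s, -8·t]].
At the point, J = [[-3.000, 1.000], [5.000, 4.000]] (det J = -17.000).
Solving J·Δ = −F gives Δ = (0.250, -0.250).
Then the next iterate is (s, t)₁ = (-0.250, -0.750).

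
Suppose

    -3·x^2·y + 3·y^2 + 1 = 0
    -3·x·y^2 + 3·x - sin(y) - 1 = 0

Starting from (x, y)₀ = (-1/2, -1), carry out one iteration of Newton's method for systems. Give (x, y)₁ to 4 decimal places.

At (-1/2, -1): F = (4.7500, -0.158529).
Jacobian J = [[-6·x·y, -3·x^2 + 6·y], [-3·y^2 + 3, -6·x·y - cos(y)]].
At the point, J = [[-3.0000, -6.7500], [0.0000, -3.540302]] (det J = 10.620907).
Solving J·Δ = −F gives Δ = (1.6841, -0.0448).
Then the next iterate is (x, y)₁ = (1.1841, -1.0448).

(1.1841, -1.0448)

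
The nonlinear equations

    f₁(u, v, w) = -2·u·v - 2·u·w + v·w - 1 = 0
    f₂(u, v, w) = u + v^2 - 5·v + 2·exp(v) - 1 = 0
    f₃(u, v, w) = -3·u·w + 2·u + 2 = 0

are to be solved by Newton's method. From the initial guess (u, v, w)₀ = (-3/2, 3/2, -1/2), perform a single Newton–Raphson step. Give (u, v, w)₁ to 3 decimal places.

At (-3/2, 3/2, -1/2): F = (1.250, 1.21338, -3.250).
Jacobian J = [[-2·v - 2·w, -2·u + w, -2·u + v], [1, 2·v + 2·exp(v) - 5, 0], [-3·w + 2, 0, -3·u]].
At the point, J = [[-2.000, 2.500, 4.500], [1.000, 6.96338, 0.000], [3.500, 0.000, 4.500]] (det J = -183.59361).
Solving J·Δ = −F gives Δ = (0.694, -0.274, 0.183).
Then the next iterate is (u, v, w)₁ = (-0.806, 1.226, -0.317).

(-0.806, 1.226, -0.317)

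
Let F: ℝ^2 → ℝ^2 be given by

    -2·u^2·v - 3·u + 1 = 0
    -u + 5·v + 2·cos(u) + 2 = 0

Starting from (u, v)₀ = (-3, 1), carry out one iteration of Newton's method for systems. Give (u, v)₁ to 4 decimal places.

At (-3, 1): F = (-8.0000, 8.020015).
Jacobian J = [[-4·u·v - 3, -2·u^2], [-2·sin(u) - 1, 5]].
At the point, J = [[9.0000, -18.0000], [-0.717760, 5.0000]] (det J = 32.080320).
Solving J·Δ = −F gives Δ = (-3.2531, -2.0710).
Then the next iterate is (u, v)₁ = (-6.2531, -1.0710).

(-6.2531, -1.0710)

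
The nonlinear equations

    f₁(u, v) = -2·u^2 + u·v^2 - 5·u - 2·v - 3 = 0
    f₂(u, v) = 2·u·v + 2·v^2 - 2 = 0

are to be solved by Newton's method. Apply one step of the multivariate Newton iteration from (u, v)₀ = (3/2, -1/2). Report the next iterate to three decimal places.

(-0.193, 0.807)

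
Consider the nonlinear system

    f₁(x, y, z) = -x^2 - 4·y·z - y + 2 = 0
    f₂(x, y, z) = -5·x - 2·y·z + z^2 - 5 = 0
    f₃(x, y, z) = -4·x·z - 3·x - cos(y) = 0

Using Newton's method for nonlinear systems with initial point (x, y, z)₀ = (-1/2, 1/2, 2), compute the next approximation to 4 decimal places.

(-0.0029, 0.1363, 2.5103)

At (-1/2, 1/2, 2): F = (-2.7500, -0.5000, 4.622417).
Jacobian J = [[-2·x, -4·z - 1, -4·y], [-5, -2·z, -2·y + 2·z], [-4·z - 3, sin(y), -4·x]].
At the point, J = [[1.0000, -9.0000, -2.0000], [-5.0000, -4.0000, 3.0000], [-11.0000, 0.479426, 2.0000]] (det J = 290.355979).
Solving J·Δ = −F gives Δ = (0.4971, -0.3637, 0.5103).
Then the next iterate is (x, y, z)₁ = (-0.0029, 0.1363, 2.5103).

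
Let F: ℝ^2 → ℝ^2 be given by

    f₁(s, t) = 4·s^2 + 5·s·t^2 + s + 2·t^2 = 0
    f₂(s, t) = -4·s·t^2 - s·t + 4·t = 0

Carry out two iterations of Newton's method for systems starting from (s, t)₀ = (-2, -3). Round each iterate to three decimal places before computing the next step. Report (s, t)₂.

At (-2, -3): F = (-58.000, 54.000).
Jacobian J = [[8·s + 5·t^2 + 1, 10·s·t + 4·t], [-4·t^2 - t, -8·s·t - s + 4]].
At the point, J = [[30.000, 48.000], [-33.000, -42.000]] (det J = 324.000).
Solving J·Δ = −F gives Δ = (0.481, 0.907).
Then the next iterate is (s, t)₁ = (-1.519, -2.093).
Round to (-1.519, -2.093) and repeat: F = (-16.79929, 15.06556), J = [[10.75124, 23.42067], [-15.42960, -19.91514]].
Δ = (0.124, 0.660), so (s, t)₂ = (-1.395, -1.433).

(-1.395, -1.433)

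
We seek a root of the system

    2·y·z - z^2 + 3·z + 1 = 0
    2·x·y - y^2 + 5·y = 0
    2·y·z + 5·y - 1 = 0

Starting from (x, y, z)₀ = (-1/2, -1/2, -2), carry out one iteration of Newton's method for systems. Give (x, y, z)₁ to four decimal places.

At (-1/2, -1/2, -2): F = (-7.0000, -2.2500, -1.5000).
Jacobian J = [[0, 2·z, 2·y - 2·z + 3], [2·y, 2·x - 2·y + 5, 0], [0, 2·z + 5, 2·y]].
At the point, J = [[0.0000, -4.0000, 6.0000], [-1.0000, 5.0000, 0.0000], [0.0000, 1.0000, -1.0000]] (det J = -2.0000).
Solving J·Δ = −F gives Δ = (37.7500, 8.0000, 6.5000).
Then the next iterate is (x, y, z)₁ = (37.2500, 7.5000, 4.5000).

(37.2500, 7.5000, 4.5000)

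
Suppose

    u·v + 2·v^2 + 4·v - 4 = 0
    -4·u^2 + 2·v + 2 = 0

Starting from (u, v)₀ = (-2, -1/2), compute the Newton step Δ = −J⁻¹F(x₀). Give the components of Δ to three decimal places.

(-9.000, 79.500)

At (-2, -1/2): F = (-4.500, -15.000).
Jacobian J = [[v, u + 4·v + 4], [-8·u, 2]].
At the point, J = [[-0.500, 0.000], [16.000, 2.000]] (det J = -1.000).
Solving J·Δ = −F gives Δ = (-9.000, 79.500).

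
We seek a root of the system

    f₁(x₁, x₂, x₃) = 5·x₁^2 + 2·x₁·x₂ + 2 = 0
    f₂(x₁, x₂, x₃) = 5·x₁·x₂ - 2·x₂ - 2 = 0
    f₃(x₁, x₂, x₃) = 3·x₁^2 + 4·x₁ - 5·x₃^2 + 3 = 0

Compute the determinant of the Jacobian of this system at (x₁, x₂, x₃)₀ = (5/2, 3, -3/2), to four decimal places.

J = [[10·x₁ + 2·x₂, 2·x₁, 0], [5·x₂, 5·x₁ - 2, 0], [6·x₁ + 4, 0, -10·x₃]].
At the point, J = [[31.0000, 5.0000, 0.0000], [15.0000, 10.5000, 0.0000], [19.0000, 0.0000, 15.0000]].
det J = 3757.5000.

3757.5000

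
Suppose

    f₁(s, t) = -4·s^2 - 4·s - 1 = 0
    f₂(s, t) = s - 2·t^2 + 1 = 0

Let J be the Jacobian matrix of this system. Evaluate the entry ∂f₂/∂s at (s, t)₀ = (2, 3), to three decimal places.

∂f₂/∂s = 1.
At (2, 3) this is 1.000.

1.000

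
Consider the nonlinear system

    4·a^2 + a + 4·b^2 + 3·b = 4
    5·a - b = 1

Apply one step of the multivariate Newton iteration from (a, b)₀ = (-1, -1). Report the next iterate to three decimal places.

At (-1, -1): F = (0.000, -5.000).
Jacobian J = [[8·a + 1, 8·b + 3], [5, -1]].
At the point, J = [[-7.000, -5.000], [5.000, -1.000]] (det J = 32.000).
Solving J·Δ = −F gives Δ = (0.781, -1.094).
Then the next iterate is (a, b)₁ = (-0.219, -2.094).

(-0.219, -2.094)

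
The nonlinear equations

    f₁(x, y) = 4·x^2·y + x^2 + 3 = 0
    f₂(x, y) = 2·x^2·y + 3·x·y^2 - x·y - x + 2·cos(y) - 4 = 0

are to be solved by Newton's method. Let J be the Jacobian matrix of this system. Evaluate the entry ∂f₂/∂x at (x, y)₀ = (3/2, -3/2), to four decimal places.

-1.7500

∂f₂/∂x = 4·x·y + 3·y^2 - y - 1.
At (3/2, -3/2) this is -1.7500.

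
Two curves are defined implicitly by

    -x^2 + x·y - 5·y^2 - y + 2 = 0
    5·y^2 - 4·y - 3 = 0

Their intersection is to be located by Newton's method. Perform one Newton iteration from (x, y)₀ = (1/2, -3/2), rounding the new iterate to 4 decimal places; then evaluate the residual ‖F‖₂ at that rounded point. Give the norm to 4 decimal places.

4.0380

At (1/2, -3/2): F = (-8.7500, 14.2500).
Jacobian J = [[-2·x + y, x - 10·y - 1], [0, 10·y - 4]].
At the point, J = [[-2.5000, 14.5000], [0.0000, -19.0000]] (det J = 47.5000).
Solving J·Δ = −F gives Δ = (0.8500, 0.7500).
Then the next iterate is (x, y)₁ = (1.3500, -0.7500).
Re-evaluating at (1.3500, -0.7500): F = (-2.8975, 2.8125), so ‖F‖₂ = 4.0380.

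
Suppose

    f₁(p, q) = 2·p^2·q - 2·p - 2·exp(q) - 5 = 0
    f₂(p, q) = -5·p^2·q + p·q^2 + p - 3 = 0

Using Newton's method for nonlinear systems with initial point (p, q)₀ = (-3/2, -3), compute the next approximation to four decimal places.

At (-3/2, -3): F = (-15.599574, 15.7500).
Jacobian J = [[4·p·q - 2, 2·p^2 - 2·exp(q)], [-10·p·q + q^2 + 1, -5·p^2 + 2·p·q]].
At the point, J = [[16.0000, 4.400426], [-35.0000, -2.2500]] (det J = 118.014905).
Solving J·Δ = −F gives Δ = (0.2899, 2.4911).
Then the next iterate is (p, q)₁ = (-1.2101, -0.5089).

(-1.2101, -0.5089)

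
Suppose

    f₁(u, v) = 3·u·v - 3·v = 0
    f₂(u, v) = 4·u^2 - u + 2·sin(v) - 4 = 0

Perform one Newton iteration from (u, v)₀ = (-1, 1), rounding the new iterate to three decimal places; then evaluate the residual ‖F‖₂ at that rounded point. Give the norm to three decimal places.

0.634

At (-1, 1): F = (-6.000, 2.68294).
Jacobian J = [[3·v, 3·u - 3], [8·u - 1, 2·cos(v)]].
At the point, J = [[3.000, -6.000], [-9.000, 1.08060]] (det J = -50.75819).
Solving J·Δ = −F gives Δ = (0.189, -0.905).
Then the next iterate is (u, v)₁ = (-0.811, 0.095).
Re-evaluating at (-0.811, 0.095): F = (-0.51614, -0.36840), so ‖F‖₂ = 0.634.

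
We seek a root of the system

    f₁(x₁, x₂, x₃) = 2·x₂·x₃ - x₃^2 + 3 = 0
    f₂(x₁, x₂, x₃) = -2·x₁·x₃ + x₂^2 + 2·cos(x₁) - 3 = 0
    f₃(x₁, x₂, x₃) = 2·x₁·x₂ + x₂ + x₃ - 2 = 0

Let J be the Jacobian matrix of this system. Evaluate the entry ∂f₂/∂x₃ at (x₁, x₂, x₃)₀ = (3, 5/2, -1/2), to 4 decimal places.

∂f₂/∂x₃ = -2·x₁.
At (3, 5/2, -1/2) this is -6.0000.

-6.0000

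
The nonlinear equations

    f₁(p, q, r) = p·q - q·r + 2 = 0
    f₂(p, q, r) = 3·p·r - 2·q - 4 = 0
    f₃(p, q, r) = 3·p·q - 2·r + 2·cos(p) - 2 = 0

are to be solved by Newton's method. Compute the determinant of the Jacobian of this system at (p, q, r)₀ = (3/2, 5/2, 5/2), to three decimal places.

-192.298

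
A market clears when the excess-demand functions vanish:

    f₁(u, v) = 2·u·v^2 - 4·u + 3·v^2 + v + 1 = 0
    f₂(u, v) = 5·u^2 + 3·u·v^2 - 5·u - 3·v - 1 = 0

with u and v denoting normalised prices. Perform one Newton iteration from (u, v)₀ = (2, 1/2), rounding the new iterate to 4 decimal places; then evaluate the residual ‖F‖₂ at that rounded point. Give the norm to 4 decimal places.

1.8163

At (2, 1/2): F = (-4.7500, 9.0000).
Jacobian J = [[2·v^2 - 4, 4·u·v + 6·v + 1], [10·u + 3·v^2 - 5, 6·u·v - 3]].
At the point, J = [[-3.5000, 8.0000], [15.7500, 3.0000]] (det J = -136.5000).
Solving J·Δ = −F gives Δ = (-0.6319, 0.3173).
Then the next iterate is (u, v)₁ = (1.3681, 0.8173).
Re-evaluating at (1.3681, 0.8173): F = (0.176563, 1.807675), so ‖F‖₂ = 1.8163.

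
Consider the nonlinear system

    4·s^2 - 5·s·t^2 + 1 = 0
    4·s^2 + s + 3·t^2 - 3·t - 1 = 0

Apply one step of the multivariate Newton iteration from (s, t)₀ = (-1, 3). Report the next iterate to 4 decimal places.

(-0.7436, 1.7863)

At (-1, 3): F = (50.0000, 20.0000).
Jacobian J = [[8·s - 5·t^2, -10·s·t], [8·s + 1, 6·t - 3]].
At the point, J = [[-53.0000, 30.0000], [-7.0000, 15.0000]] (det J = -585.0000).
Solving J·Δ = −F gives Δ = (0.2564, -1.2137).
Then the next iterate is (s, t)₁ = (-0.7436, 1.7863).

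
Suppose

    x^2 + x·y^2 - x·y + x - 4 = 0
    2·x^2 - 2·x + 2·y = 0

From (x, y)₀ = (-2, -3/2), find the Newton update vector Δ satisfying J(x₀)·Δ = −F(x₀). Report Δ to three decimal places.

(1.117, 1.083)

At (-2, -3/2): F = (-9.500, 9.000).
Jacobian J = [[2·x + y^2 - y + 1, 2·x·y - x], [4·x - 2, 2]].
At the point, J = [[0.750, 8.000], [-10.000, 2.000]] (det J = 81.500).
Solving J·Δ = −F gives Δ = (1.117, 1.083).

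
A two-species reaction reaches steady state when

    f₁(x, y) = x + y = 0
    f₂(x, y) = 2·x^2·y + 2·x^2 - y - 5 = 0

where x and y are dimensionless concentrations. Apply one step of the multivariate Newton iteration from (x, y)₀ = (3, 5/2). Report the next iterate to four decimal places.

(4.5200, -4.5200)

At (3, 5/2): F = (5.5000, 55.5000).
Jacobian J = [[1, 1], [4·x·y + 4·x, 2·x^2 - 1]].
At the point, J = [[1.0000, 1.0000], [42.0000, 17.0000]] (det J = -25.0000).
Solving J·Δ = −F gives Δ = (1.5200, -7.0200).
Then the next iterate is (x, y)₁ = (4.5200, -4.5200).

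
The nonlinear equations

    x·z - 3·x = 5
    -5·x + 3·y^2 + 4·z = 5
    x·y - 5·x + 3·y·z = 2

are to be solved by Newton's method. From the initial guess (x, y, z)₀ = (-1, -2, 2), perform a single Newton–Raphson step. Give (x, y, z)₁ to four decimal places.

(2.9298, -4.6140, -5.9298)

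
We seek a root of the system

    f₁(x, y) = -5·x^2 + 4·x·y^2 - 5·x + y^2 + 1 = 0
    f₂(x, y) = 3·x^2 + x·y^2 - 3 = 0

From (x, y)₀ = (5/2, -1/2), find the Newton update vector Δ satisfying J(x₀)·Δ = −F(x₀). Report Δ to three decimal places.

(-1.166, -0.562)

At (5/2, -1/2): F = (-40.000, 16.375).
Jacobian J = [[-10·x + 4·y^2 - 5, 8·x·y + 2·y], [6·x + y^2, 2·x·y]].
At the point, J = [[-29.000, -11.000], [15.250, -2.500]] (det J = 240.250).
Solving J·Δ = −F gives Δ = (-1.166, -0.562).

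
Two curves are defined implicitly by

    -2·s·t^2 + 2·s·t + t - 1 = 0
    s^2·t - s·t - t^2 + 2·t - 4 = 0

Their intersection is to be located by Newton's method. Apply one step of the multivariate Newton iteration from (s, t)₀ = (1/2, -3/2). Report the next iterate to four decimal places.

At (1/2, -3/2): F = (-6.2500, -8.8750).
Jacobian J = [[-2·t^2 + 2·t, -4·s·t + 2·s + 1], [2·s·t - t, s^2 - s - 2·t + 2]].
At the point, J = [[-7.5000, 5.0000], [0.0000, 4.7500]] (det J = -35.6250).
Solving J·Δ = −F gives Δ = (0.4123, 1.8684).
Then the next iterate is (s, t)₁ = (0.9123, 0.3684).

(0.9123, 0.3684)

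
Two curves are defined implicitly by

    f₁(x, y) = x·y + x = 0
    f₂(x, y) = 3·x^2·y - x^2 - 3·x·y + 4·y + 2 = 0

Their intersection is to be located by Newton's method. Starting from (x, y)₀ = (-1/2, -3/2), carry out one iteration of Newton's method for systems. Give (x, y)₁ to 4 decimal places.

(0.7000, -2.2000)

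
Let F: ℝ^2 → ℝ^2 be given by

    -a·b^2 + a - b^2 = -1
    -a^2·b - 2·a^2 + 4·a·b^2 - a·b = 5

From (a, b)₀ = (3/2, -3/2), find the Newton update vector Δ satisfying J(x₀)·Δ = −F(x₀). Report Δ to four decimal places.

At (3/2, -3/2): F = (-3.1250, 9.6250).
Jacobian J = [[-b^2 + 1, -2·a·b - 2·b], [-2·a·b - 4·a + 4·b^2 - b, -a^2 + 8·a·b - a]].
At the point, J = [[-1.2500, 7.5000], [9.0000, -21.7500]] (det J = -40.3125).
Solving J·Δ = −F gives Δ = (-0.1047, 0.3992).

(-0.1047, 0.3992)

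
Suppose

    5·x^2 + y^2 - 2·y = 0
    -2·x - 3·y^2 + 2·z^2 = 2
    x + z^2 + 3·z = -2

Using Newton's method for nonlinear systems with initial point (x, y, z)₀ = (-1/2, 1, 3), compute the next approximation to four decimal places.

At (-1/2, 1, 3): F = (0.2500, 14.0000, 19.5000).
Jacobian J = [[10·x, 2·y - 2, 0], [-2, -6·y, 4·z], [1, 0, 2·z + 3]].
At the point, J = [[-5.0000, 0.0000, 0.0000], [-2.0000, -6.0000, 12.0000], [1.0000, 0.0000, 9.0000]] (det J = 270.0000).
Solving J·Δ = −F gives Δ = (0.0500, -2.0278, -2.1722).
Then the next iterate is (x, y, z)₁ = (-0.4500, -1.0278, 0.8278).

(-0.4500, -1.0278, 0.8278)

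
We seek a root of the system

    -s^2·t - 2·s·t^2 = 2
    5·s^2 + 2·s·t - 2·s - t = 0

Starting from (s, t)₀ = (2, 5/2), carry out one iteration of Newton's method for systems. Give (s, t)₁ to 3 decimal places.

At (2, 5/2): F = (-37.000, 23.500).
Jacobian J = [[-2·s·t - 2·t^2, -s^2 - 4·s·t], [10·s + 2·t - 2, 2·s - 1]].
At the point, J = [[-22.500, -24.000], [23.000, 3.000]] (det J = 484.500).
Solving J·Δ = −F gives Δ = (-0.935, -0.665).
Then the next iterate is (s, t)₁ = (1.065, 1.835).

(1.065, 1.835)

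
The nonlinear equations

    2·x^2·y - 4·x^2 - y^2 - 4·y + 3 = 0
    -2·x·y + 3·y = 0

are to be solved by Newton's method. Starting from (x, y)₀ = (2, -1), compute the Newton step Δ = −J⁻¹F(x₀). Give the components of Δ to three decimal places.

(-1.000, -1.000)

At (2, -1): F = (-18.000, 1.000).
Jacobian J = [[4·x·y - 8·x, 2·x^2 - 2·y - 4], [-2·y, -2·x + 3]].
At the point, J = [[-24.000, 6.000], [2.000, -1.000]] (det J = 12.000).
Solving J·Δ = −F gives Δ = (-1.000, -1.000).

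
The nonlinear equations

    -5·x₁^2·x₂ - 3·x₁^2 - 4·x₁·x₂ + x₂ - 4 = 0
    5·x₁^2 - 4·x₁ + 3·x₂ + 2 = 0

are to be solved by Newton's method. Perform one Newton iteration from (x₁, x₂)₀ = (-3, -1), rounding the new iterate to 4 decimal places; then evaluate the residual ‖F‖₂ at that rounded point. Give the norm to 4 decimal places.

14.1667

At (-3, -1): F = (1.0000, 56.0000).
Jacobian J = [[-10·x₁·x₂ - 6·x₁ - 4·x₂, -5·x₁^2 - 4·x₁ + 1], [10·x₁ - 4, 3]].
At the point, J = [[-8.0000, -32.0000], [-34.0000, 3.0000]] (det J = -1112.0000).
Solving J·Δ = −F gives Δ = (1.6142, -0.3723).
Then the next iterate is (x₁, x₂)₁ = (-1.3858, -1.3723).
Re-evaluating at (-1.3858, -1.3723): F = (-5.563448, 13.028508), so ‖F‖₂ = 14.1667.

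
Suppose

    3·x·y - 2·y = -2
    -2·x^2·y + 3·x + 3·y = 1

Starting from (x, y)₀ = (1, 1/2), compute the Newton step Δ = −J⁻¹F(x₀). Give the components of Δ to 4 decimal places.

(0.0000, -2.5000)

At (1, 1/2): F = (2.5000, 2.5000).
Jacobian J = [[3·y, 3·x - 2], [-4·x·y + 3, -2·x^2 + 3]].
At the point, J = [[1.5000, 1.0000], [1.0000, 1.0000]] (det J = 0.5000).
Solving J·Δ = −F gives Δ = (0.0000, -2.5000).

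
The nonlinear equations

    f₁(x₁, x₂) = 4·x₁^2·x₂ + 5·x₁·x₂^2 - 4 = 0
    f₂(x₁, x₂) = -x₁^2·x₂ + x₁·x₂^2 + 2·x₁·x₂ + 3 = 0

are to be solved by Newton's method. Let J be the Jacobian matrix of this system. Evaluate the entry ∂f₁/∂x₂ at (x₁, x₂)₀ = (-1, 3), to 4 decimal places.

-26.0000

∂f₁/∂x₂ = 4·x₁^2 + 10·x₁·x₂.
At (-1, 3) this is -26.0000.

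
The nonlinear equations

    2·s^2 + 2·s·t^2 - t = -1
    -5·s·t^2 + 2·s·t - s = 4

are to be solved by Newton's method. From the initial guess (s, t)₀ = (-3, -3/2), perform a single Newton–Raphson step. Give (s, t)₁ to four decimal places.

(-1.3377, -1.1784)

At (-3, -3/2): F = (7.0000, 41.7500).
Jacobian J = [[4·s + 2·t^2, 4·s·t - 1], [-5·t^2 + 2·t - 1, -10·s·t + 2·s]].
At the point, J = [[-7.5000, 17.0000], [-15.2500, -51.0000]] (det J = 641.7500).
Solving J·Δ = −F gives Δ = (1.6623, 0.3216).
Then the next iterate is (s, t)₁ = (-1.3377, -1.1784).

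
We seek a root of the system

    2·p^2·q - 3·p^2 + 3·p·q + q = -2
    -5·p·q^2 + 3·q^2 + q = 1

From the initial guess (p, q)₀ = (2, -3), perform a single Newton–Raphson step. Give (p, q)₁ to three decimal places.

(0.921, -2.571)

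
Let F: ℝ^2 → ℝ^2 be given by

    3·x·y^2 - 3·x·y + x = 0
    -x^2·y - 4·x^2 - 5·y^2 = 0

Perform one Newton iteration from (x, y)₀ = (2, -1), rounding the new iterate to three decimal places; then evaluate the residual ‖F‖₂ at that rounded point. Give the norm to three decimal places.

5.482

At (2, -1): F = (14.000, -17.000).
Jacobian J = [[3·y^2 - 3·y + 1, 6·x·y - 3·x], [-2·x·y - 8·x, -x^2 - 10·y]].
At the point, J = [[7.000, -18.000], [-12.000, 6.000]] (det J = -174.000).
Solving J·Δ = −F gives Δ = (-1.276, 0.282).
Then the next iterate is (x, y)₁ = (0.724, -0.718).
Re-evaluating at (0.724, -0.718): F = (3.40321, -4.29797), so ‖F‖₂ = 5.482.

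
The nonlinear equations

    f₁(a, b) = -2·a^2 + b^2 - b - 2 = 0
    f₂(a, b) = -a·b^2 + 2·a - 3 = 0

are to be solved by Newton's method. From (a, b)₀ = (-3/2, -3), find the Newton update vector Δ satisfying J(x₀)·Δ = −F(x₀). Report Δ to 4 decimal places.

(0.0291, 0.8107)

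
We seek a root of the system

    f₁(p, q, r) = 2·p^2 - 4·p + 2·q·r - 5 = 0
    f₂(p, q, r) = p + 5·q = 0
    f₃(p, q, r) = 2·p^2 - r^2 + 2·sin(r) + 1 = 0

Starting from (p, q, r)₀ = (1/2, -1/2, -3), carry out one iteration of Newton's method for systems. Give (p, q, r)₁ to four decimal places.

(-25.4046, 5.0809, 11.8237)

At (1/2, -1/2, -3): F = (-3.5000, -2.0000, -7.782240).
Jacobian J = [[4·p - 4, 2·r, 2·q], [1, 5, 0], [4·p, 0, -2·r + 2·cos(r)]].
At the point, J = [[-2.0000, -6.0000, -1.0000], [1.0000, 5.0000, 0.0000], [2.0000, 0.0000, 4.020015]] (det J = -6.080060).
Solving J·Δ = −F gives Δ = (-25.9046, 5.5809, 14.8237).
Then the next iterate is (p, q, r)₁ = (-25.4046, 5.0809, 11.8237).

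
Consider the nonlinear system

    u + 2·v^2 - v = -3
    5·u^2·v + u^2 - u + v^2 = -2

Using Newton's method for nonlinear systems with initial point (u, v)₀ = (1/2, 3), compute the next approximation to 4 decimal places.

At (1/2, 3): F = (18.5000, 14.5000).
Jacobian J = [[1, 4·v - 1], [10·u·v + 2·u - 1, 5·u^2 + 2·v]].
At the point, J = [[1.0000, 11.0000], [15.0000, 7.2500]] (det J = -157.7500).
Solving J·Δ = −F gives Δ = (-0.1609, -1.6672).
Then the next iterate is (u, v)₁ = (0.3391, 1.3328).

(0.3391, 1.3328)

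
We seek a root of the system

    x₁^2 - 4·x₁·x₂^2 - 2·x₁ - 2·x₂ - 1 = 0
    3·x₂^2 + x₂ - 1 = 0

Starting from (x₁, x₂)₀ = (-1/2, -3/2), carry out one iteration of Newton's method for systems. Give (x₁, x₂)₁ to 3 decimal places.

At (-1/2, -3/2): F = (7.750, 4.250).
Jacobian J = [[2·x₁ - 4·x₂^2 - 2, -8·x₁·x₂ - 2], [0, 6·x₂ + 1]].
At the point, J = [[-12.000, -8.000], [0.000, -8.000]] (det J = 96.000).
Solving J·Δ = −F gives Δ = (0.292, 0.531).
Then the next iterate is (x₁, x₂)₁ = (-0.208, -0.969).

(-0.208, -0.969)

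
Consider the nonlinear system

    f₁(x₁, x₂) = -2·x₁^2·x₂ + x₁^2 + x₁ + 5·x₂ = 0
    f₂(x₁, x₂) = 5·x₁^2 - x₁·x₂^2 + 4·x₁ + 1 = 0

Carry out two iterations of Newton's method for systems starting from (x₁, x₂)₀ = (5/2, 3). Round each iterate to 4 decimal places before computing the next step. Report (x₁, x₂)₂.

At (5/2, 3): F = (-13.7500, 19.7500).
Jacobian J = [[-4·x₁·x₂ + 2·x₁ + 1, -2·x₁^2 + 5], [10·x₁ - x₂^2 + 4, -2·x₁·x₂]].
At the point, J = [[-24.0000, -7.5000], [20.0000, -15.0000]] (det J = 510.0000).
Solving J·Δ = −F gives Δ = (-0.6949, 0.3902).
Then the next iterate is (x₁, x₂)₁ = (1.8051, 3.3902).
Round to (1.8051, 3.3902) and repeat: F = (-0.078674, 3.765493), J = [[-19.868400, -1.516772], [10.557544, -12.239300]].
Δ = (-0.0258, 0.2854), so (x₁, x₂)₂ = (1.7793, 3.6756).

(1.7793, 3.6756)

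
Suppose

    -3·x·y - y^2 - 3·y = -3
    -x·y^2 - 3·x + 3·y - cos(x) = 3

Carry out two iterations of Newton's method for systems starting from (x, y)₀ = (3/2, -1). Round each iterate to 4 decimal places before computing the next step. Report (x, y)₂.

At (3/2, -1): F = (9.5000, -12.070737).
Jacobian J = [[-3·y, -3·x - 2·y - 3], [-y^2 + sin(x) - 3, -2·x·y + 3]].
At the point, J = [[3.0000, -5.5000], [-3.002505, 6.0000]] (det J = 1.486222).
Solving J·Δ = −F gives Δ = (6.3174, 5.1731).
Then the next iterate is (x, y)₁ = (7.8174, 4.1731).
Round to (7.8174, 4.1731) and repeat: F = (-124.802439, -150.107647), J = [[-12.5193, -34.7984], [-19.415433, -62.245584]].
Δ = (-24.5539, 5.2472), so (x, y)₂ = (-16.7365, 9.4203).

(-16.7365, 9.4203)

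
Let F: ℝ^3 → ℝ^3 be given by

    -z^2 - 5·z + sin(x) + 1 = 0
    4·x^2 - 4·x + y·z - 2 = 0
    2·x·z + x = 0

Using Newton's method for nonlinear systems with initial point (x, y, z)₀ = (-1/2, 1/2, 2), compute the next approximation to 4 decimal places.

At (-1/2, 1/2, 2): F = (-13.479426, 2.0000, -2.5000).
Jacobian J = [[cos(x), 0, -2·z - 5], [8·x - 4, z, y], [2·z + 1, 0, 2·x]].
At the point, J = [[0.877583, 0.0000, -9.0000], [-8.0000, 2.0000, 0.5000], [5.0000, 0.0000, -1.0000]] (det J = 88.244835).
Solving J·Δ = −F gives Δ = (0.2044, 0.1872, -1.4778).
Then the next iterate is (x, y, z)₁ = (-0.2956, 0.6872, 0.5222).

(-0.2956, 0.6872, 0.5222)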